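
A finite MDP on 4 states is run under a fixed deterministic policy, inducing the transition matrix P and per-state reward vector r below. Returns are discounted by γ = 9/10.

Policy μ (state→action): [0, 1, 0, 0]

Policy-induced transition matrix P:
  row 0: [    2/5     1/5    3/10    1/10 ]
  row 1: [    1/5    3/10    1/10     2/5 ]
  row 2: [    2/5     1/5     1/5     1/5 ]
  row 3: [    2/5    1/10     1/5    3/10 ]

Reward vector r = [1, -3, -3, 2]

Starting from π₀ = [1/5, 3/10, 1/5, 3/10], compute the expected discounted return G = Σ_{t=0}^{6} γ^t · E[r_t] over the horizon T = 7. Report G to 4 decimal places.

t=0: π = [0.2000, 0.3000, 0.2000, 0.3000], E[r] = -0.7000, γ^t·E[r] = -0.700000, running G = -0.700000
t=1: π = [0.3400, 0.2000, 0.1900, 0.2700], E[r] = -0.2900, γ^t·E[r] = -0.261000, running G = -0.961000
t=2: π = [0.3600, 0.1930, 0.2140, 0.2330], E[r] = -0.3950, γ^t·E[r] = -0.319950, running G = -1.280950
t=3: π = [0.3614, 0.1960, 0.2167, 0.2259], E[r] = -0.4249, γ^t·E[r] = -0.309752, running G = -1.590702
t=4: π = [0.3608, 0.1970, 0.2165, 0.2257], E[r] = -0.4286, γ^t·E[r] = -0.281172, running G = -1.871874
t=5: π = [0.3606, 0.1971, 0.2164, 0.2259], E[r] = -0.4282, γ^t·E[r] = -0.252832, running G = -2.124706
t=6: π = [0.3606, 0.1971, 0.2163, 0.2260], E[r] = -0.4279, γ^t·E[r] = -0.227419, running G = -2.352124

G = -2.3521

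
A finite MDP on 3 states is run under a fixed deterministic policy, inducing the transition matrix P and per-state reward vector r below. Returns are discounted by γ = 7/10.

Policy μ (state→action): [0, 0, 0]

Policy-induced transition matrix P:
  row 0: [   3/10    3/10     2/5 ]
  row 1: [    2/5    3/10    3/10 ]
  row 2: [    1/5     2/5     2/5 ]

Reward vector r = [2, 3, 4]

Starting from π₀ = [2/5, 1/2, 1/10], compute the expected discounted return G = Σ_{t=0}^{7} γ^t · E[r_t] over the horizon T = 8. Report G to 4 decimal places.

G = 9.2324

t=0: π = [0.4000, 0.5000, 0.1000], E[r] = 2.7000, γ^t·E[r] = 2.700000, running G = 2.700000
t=1: π = [0.3400, 0.3100, 0.3500], E[r] = 3.0100, γ^t·E[r] = 2.107000, running G = 4.807000
t=2: π = [0.2960, 0.3350, 0.3690], E[r] = 3.0730, γ^t·E[r] = 1.505770, running G = 6.312770
t=3: π = [0.2966, 0.3369, 0.3665], E[r] = 3.0699, γ^t·E[r] = 1.052976, running G = 7.365746
t=4: π = [0.2970, 0.3367, 0.3663], E[r] = 3.0693, γ^t·E[r] = 0.736932, running G = 8.102677
t=5: π = [0.2970, 0.3366, 0.3663], E[r] = 3.0693, γ^t·E[r] = 0.515857, running G = 8.618535
t=6: π = [0.2970, 0.3366, 0.3663], E[r] = 3.0693, γ^t·E[r] = 0.361101, running G = 8.979636
t=7: π = [0.2970, 0.3366, 0.3663], E[r] = 3.0693, γ^t·E[r] = 0.252771, running G = 9.232406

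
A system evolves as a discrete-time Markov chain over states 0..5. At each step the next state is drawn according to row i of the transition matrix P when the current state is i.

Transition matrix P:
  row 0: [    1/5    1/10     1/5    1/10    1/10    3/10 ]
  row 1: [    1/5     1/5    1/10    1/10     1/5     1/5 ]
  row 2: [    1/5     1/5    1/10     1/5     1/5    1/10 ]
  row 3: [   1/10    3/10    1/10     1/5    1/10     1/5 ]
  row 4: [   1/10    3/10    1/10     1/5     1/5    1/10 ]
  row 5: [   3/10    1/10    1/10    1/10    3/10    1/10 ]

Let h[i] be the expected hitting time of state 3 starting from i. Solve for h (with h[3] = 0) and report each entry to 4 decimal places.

h = [7.5855, 7.5925, 6.8401, 0.0000, 6.8408, 7.5235]

First-step conditioning: h[3] = 0; for i ≠ 3, h[i] = 1 + Σ_k P[i][k]·h[k].
  h[0] = 1 + 1/5·h[0] + 1/10·h[1] + 1/5·h[2] + 1/10·h[4] + 3/10·h[5]
  h[1] = 1 + 1/5·h[0] + 1/5·h[1] + 1/10·h[2] + 1/5·h[4] + 1/5·h[5]
  h[2] = 1 + 1/5·h[0] + 1/5·h[1] + 1/10·h[2] + 1/5·h[4] + 1/10·h[5]
  h[4] = 1 + 1/10·h[0] + 3/10·h[1] + 1/10·h[2] + 1/5·h[4] + 1/10·h[5]
  h[5] = 1 + 3/10·h[0] + 1/10·h[1] + 1/10·h[2] + 3/10·h[4] + 1/10·h[5]
Solving the 5×5 linear system over states ≠ 3 gives exactly h = [21778/2871, 2422/319, 2182/319, 0, 19640/2871, 2400/319] (h[3] = 0 is the target).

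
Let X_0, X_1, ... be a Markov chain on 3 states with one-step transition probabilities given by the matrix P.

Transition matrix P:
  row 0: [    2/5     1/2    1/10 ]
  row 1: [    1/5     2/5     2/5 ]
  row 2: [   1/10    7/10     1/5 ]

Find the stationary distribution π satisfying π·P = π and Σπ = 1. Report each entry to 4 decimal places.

π = [0.2151, 0.5054, 0.2796]

Balance equations π_j = Σ_i π_i·P[i][j]:
  π_0 = 2/5·π_0 + 1/5·π_1 + 1/10·π_2
  π_1 = 1/2·π_0 + 2/5·π_1 + 7/10·π_2
  normalize: π_0 + π_1 + π_2 = 1
Solving the linear system gives exactly π = [20/93, 47/93, 26/93].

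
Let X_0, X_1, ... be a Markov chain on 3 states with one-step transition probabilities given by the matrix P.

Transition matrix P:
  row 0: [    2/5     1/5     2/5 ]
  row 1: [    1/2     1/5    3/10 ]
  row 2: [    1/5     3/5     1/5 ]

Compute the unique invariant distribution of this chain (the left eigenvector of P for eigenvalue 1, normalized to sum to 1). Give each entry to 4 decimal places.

π = [0.3710, 0.3226, 0.3065]

Balance equations π_j = Σ_i π_i·P[i][j]:
  π_0 = 2/5·π_0 + 1/2·π_1 + 1/5·π_2
  π_1 = 1/5·π_0 + 1/5·π_1 + 3/5·π_2
  normalize: π_0 + π_1 + π_2 = 1
Solving the linear system gives exactly π = [23/62, 10/31, 19/62].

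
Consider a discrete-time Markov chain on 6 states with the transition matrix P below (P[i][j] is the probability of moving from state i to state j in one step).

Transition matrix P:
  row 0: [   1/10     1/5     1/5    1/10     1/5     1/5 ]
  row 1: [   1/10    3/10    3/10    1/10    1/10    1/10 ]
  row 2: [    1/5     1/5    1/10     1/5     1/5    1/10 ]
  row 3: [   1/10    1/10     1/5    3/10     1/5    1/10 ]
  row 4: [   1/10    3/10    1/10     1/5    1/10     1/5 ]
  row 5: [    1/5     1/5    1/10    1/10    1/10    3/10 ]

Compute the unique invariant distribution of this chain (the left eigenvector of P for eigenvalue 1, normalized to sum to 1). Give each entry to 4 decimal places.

Balance equations π_j = Σ_i π_i·P[i][j]:
  π_0 = 1/10·π_0 + 1/10·π_1 + 1/5·π_2 + 1/10·π_3 + 1/10·π_4 + 1/5·π_5
  π_1 = 1/5·π_0 + 3/10·π_1 + 1/5·π_2 + 1/10·π_3 + 3/10·π_4 + 1/5·π_5
  π_2 = 1/5·π_0 + 3/10·π_1 + 1/10·π_2 + 1/5·π_3 + 1/10·π_4 + 1/10·π_5
  π_3 = 1/10·π_0 + 1/10·π_1 + 1/5·π_2 + 3/10·π_3 + 1/5·π_4 + 1/10·π_5
  π_4 = 1/5·π_0 + 1/10·π_1 + 1/5·π_2 + 1/5·π_3 + 1/10·π_4 + 1/10·π_5
  normalize: π_0 + π_1 + π_2 + π_3 + π_4 + π_5 = 1
Solving the linear system gives exactly π = [10434/78217, 17226/78217, 13602/78217, 12917/78217, 11517/78217, 12521/78217].

π = [0.1334, 0.2202, 0.1739, 0.1651, 0.1472, 0.1601]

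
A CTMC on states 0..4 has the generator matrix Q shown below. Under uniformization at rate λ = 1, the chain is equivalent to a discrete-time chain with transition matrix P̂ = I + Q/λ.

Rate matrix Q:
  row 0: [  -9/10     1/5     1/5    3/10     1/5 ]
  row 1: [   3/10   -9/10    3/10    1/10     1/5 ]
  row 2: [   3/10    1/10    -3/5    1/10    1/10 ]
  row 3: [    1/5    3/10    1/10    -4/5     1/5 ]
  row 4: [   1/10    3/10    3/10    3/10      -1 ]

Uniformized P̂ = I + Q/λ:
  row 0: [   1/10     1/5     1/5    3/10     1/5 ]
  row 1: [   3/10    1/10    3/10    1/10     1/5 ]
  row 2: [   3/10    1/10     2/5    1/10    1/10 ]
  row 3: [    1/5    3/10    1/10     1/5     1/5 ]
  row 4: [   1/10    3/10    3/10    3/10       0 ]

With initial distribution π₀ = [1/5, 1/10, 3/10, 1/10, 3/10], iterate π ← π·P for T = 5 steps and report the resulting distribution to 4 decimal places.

π = [0.2101, 0.1878, 0.2678, 0.1899, 0.1443]

t=0: π = [0.2000, 0.1000, 0.3000, 0.1000, 0.3000]
t=1: π = [0.1900, 0.2000, 0.2900, 0.2100, 0.1100]
t=2: π = [0.2190, 0.1830, 0.2680, 0.1810, 0.1490]
t=3: π = [0.2083, 0.1879, 0.2687, 0.1917, 0.1434]
t=4: π = [0.2105, 0.1879, 0.2677, 0.1895, 0.1445]
t=5: π = [0.2101, 0.1878, 0.2678, 0.1899, 0.1443]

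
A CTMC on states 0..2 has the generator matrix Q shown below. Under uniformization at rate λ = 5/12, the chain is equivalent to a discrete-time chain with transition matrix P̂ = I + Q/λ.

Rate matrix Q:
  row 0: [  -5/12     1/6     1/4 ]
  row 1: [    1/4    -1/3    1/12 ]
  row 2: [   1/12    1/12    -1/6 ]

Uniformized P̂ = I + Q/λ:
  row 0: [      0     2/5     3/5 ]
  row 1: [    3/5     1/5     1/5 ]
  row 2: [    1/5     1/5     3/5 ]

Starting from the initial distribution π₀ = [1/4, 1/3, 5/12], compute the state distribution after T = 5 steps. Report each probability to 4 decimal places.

t=0: π = [0.2500, 0.3333, 0.4167]
t=1: π = [0.2833, 0.2500, 0.4667]
t=2: π = [0.2433, 0.2567, 0.5000]
t=3: π = [0.2540, 0.2487, 0.4973]
t=4: π = [0.2487, 0.2508, 0.5005]
t=5: π = [0.2506, 0.2497, 0.4997]

π = [0.2506, 0.2497, 0.4997]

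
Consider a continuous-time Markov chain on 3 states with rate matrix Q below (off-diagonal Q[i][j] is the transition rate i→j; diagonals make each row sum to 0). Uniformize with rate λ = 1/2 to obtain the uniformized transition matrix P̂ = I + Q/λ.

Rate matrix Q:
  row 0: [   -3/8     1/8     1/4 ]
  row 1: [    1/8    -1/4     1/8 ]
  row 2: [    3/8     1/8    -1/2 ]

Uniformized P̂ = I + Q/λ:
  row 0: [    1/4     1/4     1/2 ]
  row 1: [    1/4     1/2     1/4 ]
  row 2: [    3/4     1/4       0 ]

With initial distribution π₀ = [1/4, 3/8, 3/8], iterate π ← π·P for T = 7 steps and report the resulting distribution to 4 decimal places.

t=0: π = [0.2500, 0.3750, 0.3750]
t=1: π = [0.4375, 0.3438, 0.2188]
t=2: π = [0.3594, 0.3359, 0.3047]
t=3: π = [0.4023, 0.3340, 0.2637]
t=4: π = [0.3818, 0.3335, 0.2847]
t=5: π = [0.3923, 0.3334, 0.2743]
t=6: π = [0.3871, 0.3333, 0.2795]
t=7: π = [0.3898, 0.3333, 0.2769]

π = [0.3898, 0.3333, 0.2769]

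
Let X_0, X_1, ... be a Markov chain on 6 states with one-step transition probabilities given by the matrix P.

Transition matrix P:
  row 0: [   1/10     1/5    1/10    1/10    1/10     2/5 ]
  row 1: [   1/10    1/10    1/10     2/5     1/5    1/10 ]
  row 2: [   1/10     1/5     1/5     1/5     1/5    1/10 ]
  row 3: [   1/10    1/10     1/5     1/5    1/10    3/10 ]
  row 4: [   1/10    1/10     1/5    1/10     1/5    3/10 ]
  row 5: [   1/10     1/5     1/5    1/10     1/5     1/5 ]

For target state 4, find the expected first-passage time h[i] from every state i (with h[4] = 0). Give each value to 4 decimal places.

First-step conditioning: h[4] = 0; for i ≠ 4, h[i] = 1 + Σ_k P[i][k]·h[k].
  h[0] = 1 + 1/10·h[0] + 1/5·h[1] + 1/10·h[2] + 1/10·h[3] + 2/5·h[5]
  h[1] = 1 + 1/10·h[0] + 1/10·h[1] + 1/10·h[2] + 2/5·h[3] + 1/10·h[5]
  h[2] = 1 + 1/10·h[0] + 1/5·h[1] + 1/5·h[2] + 1/5·h[3] + 1/10·h[5]
  h[3] = 1 + 1/10·h[0] + 1/10·h[1] + 1/5·h[2] + 1/5·h[3] + 3/10·h[5]
  h[5] = 1 + 1/10·h[0] + 1/5·h[1] + 1/5·h[2] + 1/10·h[3] + 1/5·h[5]
Solving the 5×5 linear system over states ≠ 4 gives exactly h = [27995/4368, 3275/546, 12875/2184, 28225/4368, 0, 25475/4368] (h[4] = 0 is the target).

h = [6.4091, 5.9982, 5.8951, 6.4618, 0.0000, 5.8322]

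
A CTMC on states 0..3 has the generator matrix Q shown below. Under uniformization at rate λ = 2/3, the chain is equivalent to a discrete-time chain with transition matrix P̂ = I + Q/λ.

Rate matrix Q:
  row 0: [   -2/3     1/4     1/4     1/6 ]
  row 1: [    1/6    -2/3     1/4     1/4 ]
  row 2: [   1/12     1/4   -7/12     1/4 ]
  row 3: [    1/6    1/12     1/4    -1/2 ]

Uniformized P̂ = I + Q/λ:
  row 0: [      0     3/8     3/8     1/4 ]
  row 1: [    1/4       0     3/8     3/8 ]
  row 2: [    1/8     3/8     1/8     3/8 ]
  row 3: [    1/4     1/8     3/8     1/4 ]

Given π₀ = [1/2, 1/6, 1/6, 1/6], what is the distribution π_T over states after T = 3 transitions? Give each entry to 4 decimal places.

π = [0.1680, 0.2184, 0.3021, 0.3115]

t=0: π = [0.5000, 0.1667, 0.1667, 0.1667]
t=1: π = [0.1042, 0.2708, 0.3333, 0.2917]
t=2: π = [0.1823, 0.2005, 0.2917, 0.3255]
t=3: π = [0.1680, 0.2184, 0.3021, 0.3115]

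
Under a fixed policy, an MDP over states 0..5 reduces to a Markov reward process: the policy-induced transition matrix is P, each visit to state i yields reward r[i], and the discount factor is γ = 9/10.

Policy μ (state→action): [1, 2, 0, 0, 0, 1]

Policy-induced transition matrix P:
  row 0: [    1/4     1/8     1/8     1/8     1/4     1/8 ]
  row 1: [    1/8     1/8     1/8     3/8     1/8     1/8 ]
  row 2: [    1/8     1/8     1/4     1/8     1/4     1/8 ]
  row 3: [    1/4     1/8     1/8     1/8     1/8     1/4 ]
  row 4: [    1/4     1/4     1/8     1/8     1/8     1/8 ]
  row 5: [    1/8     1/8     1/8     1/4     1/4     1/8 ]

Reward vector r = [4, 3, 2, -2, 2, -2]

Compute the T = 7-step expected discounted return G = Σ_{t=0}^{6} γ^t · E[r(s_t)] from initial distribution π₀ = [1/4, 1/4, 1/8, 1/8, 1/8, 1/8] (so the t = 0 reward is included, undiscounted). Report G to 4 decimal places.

t=0: π = [0.2500, 0.2500, 0.1250, 0.1250, 0.1250, 0.1250], E[r] = 1.7500, γ^t·E[r] = 1.750000, running G = 1.750000
t=1: π = [0.1875, 0.1406, 0.1406, 0.2031, 0.1875, 0.1406], E[r] = 1.1406, γ^t·E[r] = 1.026563, running G = 2.776563
t=2: π = [0.1973, 0.1484, 0.1426, 0.1777, 0.1836, 0.1504], E[r] = 1.2305, γ^t·E[r] = 0.996680, running G = 3.773242
t=3: π = [0.1948, 0.1479, 0.1428, 0.1809, 0.1863, 0.1472], E[r] = 1.2251, γ^t·E[r] = 0.893096, running G = 4.666338
t=4: π = [0.1953, 0.1483, 0.1429, 0.1804, 0.1856, 0.1476], E[r] = 1.2268, γ^t·E[r] = 0.804888, running G = 5.471226
t=5: π = [0.1952, 0.1482, 0.1429, 0.1805, 0.1857, 0.1475], E[r] = 1.2262, γ^t·E[r] = 0.724075, running G = 6.195301
t=6: π = [0.1952, 0.1482, 0.1429, 0.1805, 0.1857, 0.1476], E[r] = 1.2263, γ^t·E[r] = 0.651720, running G = 6.847021

G = 6.8470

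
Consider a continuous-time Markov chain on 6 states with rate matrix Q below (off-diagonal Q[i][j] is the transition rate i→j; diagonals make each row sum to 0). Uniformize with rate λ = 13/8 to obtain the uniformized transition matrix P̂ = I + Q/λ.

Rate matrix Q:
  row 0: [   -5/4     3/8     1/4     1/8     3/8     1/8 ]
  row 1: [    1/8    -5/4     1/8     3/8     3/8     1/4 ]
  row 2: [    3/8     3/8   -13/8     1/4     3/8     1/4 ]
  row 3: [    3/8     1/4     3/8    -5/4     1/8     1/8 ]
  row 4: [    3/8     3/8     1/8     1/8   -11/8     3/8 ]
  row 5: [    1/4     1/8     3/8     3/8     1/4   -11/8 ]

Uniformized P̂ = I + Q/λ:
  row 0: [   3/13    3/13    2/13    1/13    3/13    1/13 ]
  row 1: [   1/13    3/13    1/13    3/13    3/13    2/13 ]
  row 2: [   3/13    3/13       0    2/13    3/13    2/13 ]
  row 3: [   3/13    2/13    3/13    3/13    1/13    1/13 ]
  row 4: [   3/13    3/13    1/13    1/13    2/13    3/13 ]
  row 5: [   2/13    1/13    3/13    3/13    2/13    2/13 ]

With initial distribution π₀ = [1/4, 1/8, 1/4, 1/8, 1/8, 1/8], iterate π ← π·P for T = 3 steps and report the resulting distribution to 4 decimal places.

π = [0.1894, 0.1966, 0.1282, 0.1638, 0.1811, 0.1409]

t=0: π = [0.2500, 0.1250, 0.2500, 0.1250, 0.1250, 0.1250]
t=1: π = [0.2019, 0.2019, 0.1154, 0.1538, 0.1923, 0.1346]
t=2: π = [0.1893, 0.1982, 0.1280, 0.1612, 0.1820, 0.1413]
t=3: π = [0.1894, 0.1966, 0.1282, 0.1638, 0.1811, 0.1409]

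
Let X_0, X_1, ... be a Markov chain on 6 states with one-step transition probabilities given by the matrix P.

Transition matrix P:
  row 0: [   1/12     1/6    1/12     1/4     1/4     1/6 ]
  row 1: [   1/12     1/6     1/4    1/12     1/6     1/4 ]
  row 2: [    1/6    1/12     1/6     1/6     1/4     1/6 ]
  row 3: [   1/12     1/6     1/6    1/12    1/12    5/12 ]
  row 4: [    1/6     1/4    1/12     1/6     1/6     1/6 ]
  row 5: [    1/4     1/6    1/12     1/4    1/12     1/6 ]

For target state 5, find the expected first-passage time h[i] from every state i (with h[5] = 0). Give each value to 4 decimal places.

h = [4.4941, 4.2930, 4.6000, 3.5303, 4.5528, 0.0000]

First-step conditioning: h[5] = 0; for i ≠ 5, h[i] = 1 + Σ_k P[i][k]·h[k].
  h[0] = 1 + 1/12·h[0] + 1/6·h[1] + 1/12·h[2] + 1/4·h[3] + 1/4·h[4]
  h[1] = 1 + 1/12·h[0] + 1/6·h[1] + 1/4·h[2] + 1/12·h[3] + 1/6·h[4]
  h[2] = 1 + 1/6·h[0] + 1/12·h[1] + 1/6·h[2] + 1/6·h[3] + 1/4·h[4]
  h[3] = 1 + 1/12·h[0] + 1/6·h[1] + 1/6·h[2] + 1/12·h[3] + 1/12·h[4]
  h[4] = 1 + 1/6·h[0] + 1/4·h[1] + 1/12·h[2] + 1/6·h[3] + 1/6·h[4]
Solving the 5×5 linear system over states ≠ 5 gives exactly h = [12179/2710, 5817/1355, 23/5, 9567/2710, 6169/1355, 0] (h[5] = 0 is the target).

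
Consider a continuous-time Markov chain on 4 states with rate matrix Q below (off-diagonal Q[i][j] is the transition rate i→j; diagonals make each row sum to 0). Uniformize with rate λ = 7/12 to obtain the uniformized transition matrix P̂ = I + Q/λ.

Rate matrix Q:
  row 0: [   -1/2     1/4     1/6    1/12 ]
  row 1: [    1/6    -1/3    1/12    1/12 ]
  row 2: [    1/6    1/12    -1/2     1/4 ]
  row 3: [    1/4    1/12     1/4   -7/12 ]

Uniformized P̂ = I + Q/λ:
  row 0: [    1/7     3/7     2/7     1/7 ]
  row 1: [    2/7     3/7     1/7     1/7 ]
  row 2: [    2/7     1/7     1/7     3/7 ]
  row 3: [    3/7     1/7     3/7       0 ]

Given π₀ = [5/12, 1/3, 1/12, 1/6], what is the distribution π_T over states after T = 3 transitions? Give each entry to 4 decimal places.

π = [0.2748, 0.3105, 0.2369, 0.1778]

t=0: π = [0.4167, 0.3333, 0.0833, 0.1667]
t=1: π = [0.2500, 0.3571, 0.2500, 0.1429]
t=2: π = [0.2704, 0.3163, 0.2194, 0.1939]
t=3: π = [0.2748, 0.3105, 0.2369, 0.1778]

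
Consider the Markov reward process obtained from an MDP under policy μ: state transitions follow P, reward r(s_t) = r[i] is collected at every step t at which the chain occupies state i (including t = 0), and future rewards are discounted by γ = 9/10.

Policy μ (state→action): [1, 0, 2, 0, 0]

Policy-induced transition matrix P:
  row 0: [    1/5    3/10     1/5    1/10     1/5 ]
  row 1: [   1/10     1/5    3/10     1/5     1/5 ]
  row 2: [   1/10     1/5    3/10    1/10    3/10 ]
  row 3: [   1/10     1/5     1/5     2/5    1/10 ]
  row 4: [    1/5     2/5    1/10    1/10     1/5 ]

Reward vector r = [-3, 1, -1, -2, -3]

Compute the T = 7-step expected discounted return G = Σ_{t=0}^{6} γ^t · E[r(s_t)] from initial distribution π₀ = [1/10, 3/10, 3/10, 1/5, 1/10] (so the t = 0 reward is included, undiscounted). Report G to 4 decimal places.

t=0: π = [0.1000, 0.3000, 0.3000, 0.2000, 0.1000], E[r] = -1.0000, γ^t·E[r] = -1.000000, running G = -1.000000
t=1: π = [0.1200, 0.2300, 0.2500, 0.1900, 0.2100], E[r] = -1.3900, γ^t·E[r] = -1.251000, running G = -2.251000
t=2: π = [0.1330, 0.2540, 0.2270, 0.1800, 0.2060], E[r] = -1.3500, γ^t·E[r] = -1.093500, running G = -3.344500
t=3: π = [0.1339, 0.2545, 0.2275, 0.1794, 0.2047], E[r] = -1.3476, γ^t·E[r] = -0.982400, running G = -4.326900
t=4: π = [0.1339, 0.2543, 0.2277, 0.1793, 0.2048], E[r] = -1.3480, γ^t·E[r] = -0.884390, running G = -5.211290
t=5: π = [0.1339, 0.2543, 0.2277, 0.1792, 0.2048], E[r] = -1.3479, γ^t·E[r] = -0.795947, running G = -6.007238
t=6: π = [0.1339, 0.2544, 0.2277, 0.1792, 0.2049], E[r] = -1.3479, γ^t·E[r] = -0.716346, running G = -6.723584

G = -6.7236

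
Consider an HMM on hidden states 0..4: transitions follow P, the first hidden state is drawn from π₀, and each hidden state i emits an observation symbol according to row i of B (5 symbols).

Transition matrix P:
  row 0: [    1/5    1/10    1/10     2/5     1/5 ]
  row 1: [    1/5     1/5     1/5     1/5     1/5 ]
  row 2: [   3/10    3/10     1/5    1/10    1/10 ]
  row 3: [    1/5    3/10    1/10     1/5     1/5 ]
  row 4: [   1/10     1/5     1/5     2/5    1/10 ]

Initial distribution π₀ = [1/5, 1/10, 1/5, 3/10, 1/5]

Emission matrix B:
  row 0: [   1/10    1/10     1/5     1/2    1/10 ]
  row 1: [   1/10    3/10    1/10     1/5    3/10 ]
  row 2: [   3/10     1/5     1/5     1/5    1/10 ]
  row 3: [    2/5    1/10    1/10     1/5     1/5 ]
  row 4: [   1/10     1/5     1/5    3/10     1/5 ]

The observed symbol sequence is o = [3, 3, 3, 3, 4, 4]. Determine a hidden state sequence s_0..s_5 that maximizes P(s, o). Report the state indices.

t=0: δ = [1.000e-01, 2.000e-02, 4.000e-02, 6.000e-02, 6.000e-02]  (obs o_0=3)
t=1: δ = [1.000e-02, 3.600e-03, 2.400e-03, 8.000e-03, 6.000e-03]  ψ = [0, 3, 4, 0, 0]  (obs o_1=3)
t=2: δ = [1.000e-03, 4.800e-04, 2.400e-04, 8.000e-04, 6.000e-04]  ψ = [0, 3, 4, 0, 0]  (obs o_2=3)
t=3: δ = [1.000e-04, 4.800e-05, 2.400e-05, 8.000e-05, 6.000e-05]  ψ = [0, 3, 4, 0, 0]  (obs o_3=3)
t=4: δ = [2.000e-06, 7.200e-06, 1.200e-06, 8.000e-06, 4.000e-06]  ψ = [0, 3, 4, 0, 0]  (obs o_4=4)
t=5: δ = [1.600e-07, 7.200e-07, 1.440e-07, 3.200e-07, 3.200e-07]  ψ = [3, 3, 1, 3, 3]  (obs o_5=4)
backtrack: best end state = 1; path = [0, 0, 0, 0, 3, 1]

path = [0, 0, 0, 0, 3, 1]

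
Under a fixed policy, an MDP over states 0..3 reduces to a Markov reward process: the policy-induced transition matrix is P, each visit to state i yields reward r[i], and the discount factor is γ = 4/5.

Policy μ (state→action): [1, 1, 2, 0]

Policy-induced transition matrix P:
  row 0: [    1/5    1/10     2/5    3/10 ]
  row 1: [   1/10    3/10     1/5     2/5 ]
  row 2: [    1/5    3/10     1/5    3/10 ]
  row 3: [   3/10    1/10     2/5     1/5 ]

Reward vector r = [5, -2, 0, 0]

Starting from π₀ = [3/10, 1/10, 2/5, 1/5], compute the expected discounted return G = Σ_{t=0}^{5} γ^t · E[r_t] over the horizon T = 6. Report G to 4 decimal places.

t=0: π = [0.3000, 0.1000, 0.4000, 0.2000], E[r] = 1.3000, γ^t·E[r] = 1.300000, running G = 1.300000
t=1: π = [0.2100, 0.2000, 0.3000, 0.2900], E[r] = 0.6500, γ^t·E[r] = 0.520000, running G = 1.820000
t=2: π = [0.2090, 0.2000, 0.3000, 0.2910], E[r] = 0.6450, γ^t·E[r] = 0.412800, running G = 2.232800
t=3: π = [0.2091, 0.2000, 0.3000, 0.2909], E[r] = 0.6455, γ^t·E[r] = 0.330496, running G = 2.563296
t=4: π = [0.2091, 0.2000, 0.3000, 0.2909], E[r] = 0.6455, γ^t·E[r] = 0.264376, running G = 2.827672
t=5: π = [0.2091, 0.2000, 0.3000, 0.2909], E[r] = 0.6455, γ^t·E[r] = 0.211503, running G = 3.039175

G = 3.0392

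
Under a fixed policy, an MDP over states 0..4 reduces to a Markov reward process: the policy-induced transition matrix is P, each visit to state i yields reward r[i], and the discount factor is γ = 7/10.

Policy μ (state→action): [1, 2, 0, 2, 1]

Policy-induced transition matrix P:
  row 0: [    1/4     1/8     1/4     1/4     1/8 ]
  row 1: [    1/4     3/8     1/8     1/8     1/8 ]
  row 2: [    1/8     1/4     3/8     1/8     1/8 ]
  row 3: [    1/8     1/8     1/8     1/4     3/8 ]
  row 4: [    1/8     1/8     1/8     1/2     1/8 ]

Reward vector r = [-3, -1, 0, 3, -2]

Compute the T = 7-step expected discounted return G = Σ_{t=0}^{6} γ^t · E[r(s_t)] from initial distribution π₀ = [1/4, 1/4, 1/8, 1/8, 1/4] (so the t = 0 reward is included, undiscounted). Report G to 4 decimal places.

t=0: π = [0.2500, 0.2500, 0.1250, 0.1250, 0.2500], E[r] = -1.1250, γ^t·E[r] = -1.125000, running G = -1.125000
t=1: π = [0.1875, 0.2031, 0.1875, 0.2656, 0.1563], E[r] = -0.2813, γ^t·E[r] = -0.196875, running G = -1.321875
t=2: π = [0.1738, 0.1992, 0.1953, 0.2402, 0.1914], E[r] = -0.3828, γ^t·E[r] = -0.187578, running G = -1.509453
t=3: π = [0.1716, 0.1992, 0.1956, 0.2485, 0.1851], E[r] = -0.3386, γ^t·E[r] = -0.116148, running G = -1.625601
t=4: π = [0.1714, 0.1992, 0.1953, 0.2469, 0.1871], E[r] = -0.3468, γ^t·E[r] = -0.083274, running G = -1.708875
t=5: π = [0.1713, 0.1992, 0.1953, 0.2475, 0.1867], E[r] = -0.3443, γ^t·E[r] = -0.057864, running G = -1.766740
t=6: π = [0.1713, 0.1992, 0.1952, 0.2474, 0.1869], E[r] = -0.3448, γ^t·E[r] = -0.040564, running G = -1.807304

G = -1.8073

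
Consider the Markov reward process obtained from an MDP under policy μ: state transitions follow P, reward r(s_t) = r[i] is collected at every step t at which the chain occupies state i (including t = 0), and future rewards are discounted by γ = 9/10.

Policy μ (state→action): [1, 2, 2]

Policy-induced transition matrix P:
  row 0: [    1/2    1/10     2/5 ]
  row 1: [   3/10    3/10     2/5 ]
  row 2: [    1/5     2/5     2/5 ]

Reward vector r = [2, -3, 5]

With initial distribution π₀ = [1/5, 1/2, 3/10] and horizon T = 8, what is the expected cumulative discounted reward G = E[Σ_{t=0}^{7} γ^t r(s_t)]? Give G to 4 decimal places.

G = 8.8867

t=0: π = [0.2000, 0.5000, 0.3000], E[r] = 0.4000, γ^t·E[r] = 0.400000, running G = 0.400000
t=1: π = [0.3100, 0.2900, 0.4000], E[r] = 1.7500, γ^t·E[r] = 1.575000, running G = 1.975000
t=2: π = [0.3220, 0.2780, 0.4000], E[r] = 1.8100, γ^t·E[r] = 1.466100, running G = 3.441100
t=3: π = [0.3244, 0.2756, 0.4000], E[r] = 1.8220, γ^t·E[r] = 1.328238, running G = 4.769338
t=4: π = [0.3249, 0.2751, 0.4000], E[r] = 1.8244, γ^t·E[r] = 1.196989, running G = 5.966327
t=5: π = [0.3250, 0.2750, 0.4000], E[r] = 1.8249, γ^t·E[r] = 1.077573, running G = 7.043900
t=6: π = [0.3250, 0.2750, 0.4000], E[r] = 1.8250, γ^t·E[r] = 0.969867, running G = 8.013767
t=7: π = [0.3250, 0.2750, 0.4000], E[r] = 1.8250, γ^t·E[r] = 0.872890, running G = 8.886657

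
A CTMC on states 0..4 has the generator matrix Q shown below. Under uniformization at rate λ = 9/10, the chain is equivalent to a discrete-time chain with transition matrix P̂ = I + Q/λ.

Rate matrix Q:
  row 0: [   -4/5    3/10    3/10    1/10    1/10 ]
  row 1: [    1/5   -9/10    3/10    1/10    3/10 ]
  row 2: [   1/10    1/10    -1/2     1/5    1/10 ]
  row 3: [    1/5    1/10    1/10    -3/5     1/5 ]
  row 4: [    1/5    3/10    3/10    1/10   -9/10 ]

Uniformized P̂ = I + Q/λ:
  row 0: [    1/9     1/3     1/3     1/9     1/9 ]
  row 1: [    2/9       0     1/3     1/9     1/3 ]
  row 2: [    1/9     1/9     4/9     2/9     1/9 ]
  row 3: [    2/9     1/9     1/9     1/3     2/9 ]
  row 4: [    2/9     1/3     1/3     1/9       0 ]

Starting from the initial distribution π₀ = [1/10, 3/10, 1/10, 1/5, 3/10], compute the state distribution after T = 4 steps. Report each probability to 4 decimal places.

π = [0.1670, 0.1644, 0.3282, 0.1895, 0.1509]

t=0: π = [0.1000, 0.3000, 0.1000, 0.2000, 0.3000]
t=1: π = [0.2000, 0.1667, 0.3000, 0.1667, 0.1667]
t=2: π = [0.1667, 0.1741, 0.3296, 0.1815, 0.1481]
t=3: π = [0.1671, 0.1617, 0.3296, 0.1881, 0.1535]
t=4: π = [0.1670, 0.1644, 0.3282, 0.1895, 0.1509]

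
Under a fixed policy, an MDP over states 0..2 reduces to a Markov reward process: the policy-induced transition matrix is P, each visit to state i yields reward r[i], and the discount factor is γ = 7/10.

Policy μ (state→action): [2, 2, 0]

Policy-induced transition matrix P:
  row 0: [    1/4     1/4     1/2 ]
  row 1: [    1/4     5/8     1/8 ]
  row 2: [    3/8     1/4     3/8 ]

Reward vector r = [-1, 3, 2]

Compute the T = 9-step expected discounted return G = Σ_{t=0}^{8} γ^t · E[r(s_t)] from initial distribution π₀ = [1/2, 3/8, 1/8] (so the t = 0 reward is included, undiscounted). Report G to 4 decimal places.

t=0: π = [0.5000, 0.3750, 0.1250], E[r] = 0.8750, γ^t·E[r] = 0.875000, running G = 0.875000
t=1: π = [0.2656, 0.3906, 0.3438], E[r] = 1.5938, γ^t·E[r] = 1.115625, running G = 1.990625
t=2: π = [0.2930, 0.3965, 0.3105], E[r] = 1.5176, γ^t·E[r] = 0.743613, running G = 2.734238
t=3: π = [0.2888, 0.3987, 0.3125], E[r] = 1.5322, γ^t·E[r] = 0.525554, running G = 3.259792
t=4: π = [0.2891, 0.3995, 0.3114], E[r] = 1.5323, γ^t·E[r] = 0.367910, running G = 3.627702
t=5: π = [0.2889, 0.3998, 0.3113], E[r] = 1.5330, γ^t·E[r] = 0.257656, running G = 3.885358
t=6: π = [0.2889, 0.3999, 0.3112], E[r] = 1.5332, γ^t·E[r] = 0.180381, running G = 4.065738
t=7: π = [0.2889, 0.4000, 0.3111], E[r] = 1.5333, γ^t·E[r] = 0.126273, running G = 4.192011
t=8: π = [0.2889, 0.4000, 0.3111], E[r] = 1.5333, γ^t·E[r] = 0.088393, running G = 4.280404

G = 4.2804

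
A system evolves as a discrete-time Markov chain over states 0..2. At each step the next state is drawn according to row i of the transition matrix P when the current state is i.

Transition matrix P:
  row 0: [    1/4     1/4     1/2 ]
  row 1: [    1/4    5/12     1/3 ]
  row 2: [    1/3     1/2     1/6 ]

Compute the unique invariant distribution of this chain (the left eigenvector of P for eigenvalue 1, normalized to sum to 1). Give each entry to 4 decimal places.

π = [0.2771, 0.3976, 0.3253]

Balance equations π_j = Σ_i π_i·P[i][j]:
  π_0 = 1/4·π_0 + 1/4·π_1 + 1/3·π_2
  π_1 = 1/4·π_0 + 5/12·π_1 + 1/2·π_2
  normalize: π_0 + π_1 + π_2 = 1
Solving the linear system gives exactly π = [23/83, 33/83, 27/83].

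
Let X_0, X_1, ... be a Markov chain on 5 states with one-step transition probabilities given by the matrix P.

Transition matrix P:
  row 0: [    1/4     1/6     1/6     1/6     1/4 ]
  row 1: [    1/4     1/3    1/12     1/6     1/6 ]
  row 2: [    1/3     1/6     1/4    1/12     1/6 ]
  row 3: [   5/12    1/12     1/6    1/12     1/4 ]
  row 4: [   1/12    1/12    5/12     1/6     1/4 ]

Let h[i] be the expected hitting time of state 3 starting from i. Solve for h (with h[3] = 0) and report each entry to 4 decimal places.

First-step conditioning: h[3] = 0; for i ≠ 3, h[i] = 1 + Σ_k P[i][k]·h[k].
  h[0] = 1 + 1/4·h[0] + 1/6·h[1] + 1/6·h[2] + 1/4·h[4]
  h[1] = 1 + 1/4·h[0] + 1/3·h[1] + 1/12·h[2] + 1/6·h[4]
  h[2] = 1 + 1/3·h[0] + 1/6·h[1] + 1/4·h[2] + 1/6·h[4]
  h[4] = 1 + 1/12·h[0] + 1/12·h[1] + 5/12·h[2] + 1/4·h[4]
Solving the 4×4 linear system over states ≠ 3 gives exactly h = [5360/793, 5300/793, 5836/793, 0, 5484/793] (h[3] = 0 is the target).

h = [6.7591, 6.6835, 7.3594, 0.0000, 6.9155]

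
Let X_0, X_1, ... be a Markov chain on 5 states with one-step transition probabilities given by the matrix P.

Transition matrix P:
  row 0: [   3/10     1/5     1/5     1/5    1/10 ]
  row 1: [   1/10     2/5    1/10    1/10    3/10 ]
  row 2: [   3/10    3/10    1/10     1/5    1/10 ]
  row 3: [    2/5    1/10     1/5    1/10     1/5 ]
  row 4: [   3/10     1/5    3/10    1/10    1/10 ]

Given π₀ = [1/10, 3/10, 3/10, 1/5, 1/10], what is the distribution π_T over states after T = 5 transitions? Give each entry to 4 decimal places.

π = [0.2636, 0.2538, 0.1738, 0.1437, 0.1652]

t=0: π = [0.1000, 0.3000, 0.3000, 0.2000, 0.1000]
t=1: π = [0.2600, 0.2700, 0.1500, 0.1400, 0.1800]
t=2: π = [0.2600, 0.2550, 0.1760, 0.1410, 0.1680]
t=3: π = [0.2631, 0.2545, 0.1737, 0.1436, 0.1651]
t=4: π = [0.2635, 0.2539, 0.1737, 0.1437, 0.1653]
t=5: π = [0.2636, 0.2538, 0.1738, 0.1437, 0.1652]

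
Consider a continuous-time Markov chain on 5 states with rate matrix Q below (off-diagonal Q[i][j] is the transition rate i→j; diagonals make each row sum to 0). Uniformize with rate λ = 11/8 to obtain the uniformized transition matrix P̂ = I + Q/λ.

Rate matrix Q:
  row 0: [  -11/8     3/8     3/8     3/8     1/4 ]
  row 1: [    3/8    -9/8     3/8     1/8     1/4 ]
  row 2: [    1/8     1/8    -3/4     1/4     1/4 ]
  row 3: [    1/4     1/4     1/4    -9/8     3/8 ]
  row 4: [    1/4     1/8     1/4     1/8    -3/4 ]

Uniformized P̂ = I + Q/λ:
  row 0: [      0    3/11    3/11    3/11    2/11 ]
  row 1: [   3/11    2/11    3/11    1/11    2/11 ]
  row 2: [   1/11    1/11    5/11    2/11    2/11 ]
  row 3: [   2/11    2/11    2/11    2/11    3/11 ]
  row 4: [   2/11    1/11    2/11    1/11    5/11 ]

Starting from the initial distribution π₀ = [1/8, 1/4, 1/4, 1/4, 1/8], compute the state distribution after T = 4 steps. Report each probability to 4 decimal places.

π = [0.1428, 0.1444, 0.2862, 0.1574, 0.2691]

t=0: π = [0.1250, 0.2500, 0.2500, 0.2500, 0.1250]
t=1: π = [0.1591, 0.1591, 0.2841, 0.1591, 0.2386]
t=2: π = [0.1415, 0.1488, 0.2882, 0.1601, 0.2614]
t=3: π = [0.1434, 0.1447, 0.2868, 0.1574, 0.2677]
t=4: π = [0.1428, 0.1444, 0.2862, 0.1574, 0.2691]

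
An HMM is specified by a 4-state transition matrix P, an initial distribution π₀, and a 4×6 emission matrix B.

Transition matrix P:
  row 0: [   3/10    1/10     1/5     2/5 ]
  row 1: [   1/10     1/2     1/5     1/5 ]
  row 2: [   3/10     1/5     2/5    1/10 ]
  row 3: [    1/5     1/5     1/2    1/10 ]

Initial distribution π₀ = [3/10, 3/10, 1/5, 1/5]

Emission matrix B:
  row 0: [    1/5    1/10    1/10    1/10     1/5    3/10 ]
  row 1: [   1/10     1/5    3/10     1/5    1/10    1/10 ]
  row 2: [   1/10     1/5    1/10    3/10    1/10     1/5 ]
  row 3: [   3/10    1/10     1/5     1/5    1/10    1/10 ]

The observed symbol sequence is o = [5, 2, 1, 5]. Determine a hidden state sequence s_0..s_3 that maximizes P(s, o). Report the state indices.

t=0: δ = [9.000e-02, 3.000e-02, 4.000e-02, 2.000e-02]  (obs o_0=5)
t=1: δ = [2.700e-03, 4.500e-03, 1.800e-03, 7.200e-03]  ψ = [0, 1, 0, 0]  (obs o_1=2)
t=2: δ = [1.440e-04, 4.500e-04, 7.200e-04, 1.080e-04]  ψ = [3, 1, 3, 0]  (obs o_2=1)
t=3: δ = [6.480e-05, 2.250e-05, 5.760e-05, 9.000e-06]  ψ = [2, 1, 2, 1]  (obs o_3=5)
backtrack: best end state = 0; path = [0, 3, 2, 0]

path = [0, 3, 2, 0]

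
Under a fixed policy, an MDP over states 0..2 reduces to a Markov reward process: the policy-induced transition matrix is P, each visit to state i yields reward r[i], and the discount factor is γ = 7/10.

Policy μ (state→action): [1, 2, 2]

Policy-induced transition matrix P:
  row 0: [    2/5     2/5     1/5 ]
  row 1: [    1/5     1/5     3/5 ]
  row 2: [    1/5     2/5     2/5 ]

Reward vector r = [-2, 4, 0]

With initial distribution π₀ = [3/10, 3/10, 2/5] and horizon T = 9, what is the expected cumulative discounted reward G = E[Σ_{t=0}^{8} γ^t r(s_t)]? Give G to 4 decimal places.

G = 2.4324

t=0: π = [0.3000, 0.3000, 0.4000], E[r] = 0.6000, γ^t·E[r] = 0.600000, running G = 0.600000
t=1: π = [0.2600, 0.3400, 0.4000], E[r] = 0.8400, γ^t·E[r] = 0.588000, running G = 1.188000
t=2: π = [0.2520, 0.3320, 0.4160], E[r] = 0.8240, γ^t·E[r] = 0.403760, running G = 1.591760
t=3: π = [0.2504, 0.3336, 0.4160], E[r] = 0.8336, γ^t·E[r] = 0.285925, running G = 1.877685
t=4: π = [0.2501, 0.3333, 0.4166], E[r] = 0.8330, γ^t·E[r] = 0.199994, running G = 2.077678
t=5: π = [0.2500, 0.3333, 0.4166], E[r] = 0.8333, γ^t·E[r] = 0.140060, running G = 2.217739
t=6: π = [0.2500, 0.3333, 0.4167], E[r] = 0.8333, γ^t·E[r] = 0.098039, running G = 2.315778
t=7: π = [0.2500, 0.3333, 0.4167], E[r] = 0.8333, γ^t·E[r] = 0.068629, running G = 2.384406
t=8: π = [0.2500, 0.3333, 0.4167], E[r] = 0.8333, γ^t·E[r] = 0.048040, running G = 2.432446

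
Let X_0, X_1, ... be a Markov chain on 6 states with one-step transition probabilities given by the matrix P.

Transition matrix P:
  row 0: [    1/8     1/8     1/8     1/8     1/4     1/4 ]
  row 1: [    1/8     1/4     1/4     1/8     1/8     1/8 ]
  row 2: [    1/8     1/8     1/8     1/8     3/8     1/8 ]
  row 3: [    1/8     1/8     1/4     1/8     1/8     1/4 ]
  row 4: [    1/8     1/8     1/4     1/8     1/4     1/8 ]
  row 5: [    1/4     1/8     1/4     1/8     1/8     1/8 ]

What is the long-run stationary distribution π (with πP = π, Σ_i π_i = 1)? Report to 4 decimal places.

Balance equations π_j = Σ_i π_i·P[i][j]:
  π_0 = 1/8·π_0 + 1/8·π_1 + 1/8·π_2 + 1/8·π_3 + 1/8·π_4 + 1/4·π_5
  π_1 = 1/8·π_0 + 1/4·π_1 + 1/8·π_2 + 1/8·π_3 + 1/8·π_4 + 1/8·π_5
  π_2 = 1/8·π_0 + 1/4·π_1 + 1/8·π_2 + 1/4·π_3 + 1/4·π_4 + 1/4·π_5
  π_3 = 1/8·π_0 + 1/8·π_1 + 1/8·π_2 + 1/8·π_3 + 1/8·π_4 + 1/8·π_5
  π_4 = 1/4·π_0 + 1/8·π_1 + 3/8·π_2 + 1/8·π_3 + 1/4·π_4 + 1/8·π_5
  normalize: π_0 + π_1 + π_2 + π_3 + π_4 + π_5 = 1
Solving the linear system gives exactly π = [73/504, 1/7, 935/4536, 1/8, 1009/4536, 10/63].

π = [0.1448, 0.1429, 0.2061, 0.1250, 0.2224, 0.1587]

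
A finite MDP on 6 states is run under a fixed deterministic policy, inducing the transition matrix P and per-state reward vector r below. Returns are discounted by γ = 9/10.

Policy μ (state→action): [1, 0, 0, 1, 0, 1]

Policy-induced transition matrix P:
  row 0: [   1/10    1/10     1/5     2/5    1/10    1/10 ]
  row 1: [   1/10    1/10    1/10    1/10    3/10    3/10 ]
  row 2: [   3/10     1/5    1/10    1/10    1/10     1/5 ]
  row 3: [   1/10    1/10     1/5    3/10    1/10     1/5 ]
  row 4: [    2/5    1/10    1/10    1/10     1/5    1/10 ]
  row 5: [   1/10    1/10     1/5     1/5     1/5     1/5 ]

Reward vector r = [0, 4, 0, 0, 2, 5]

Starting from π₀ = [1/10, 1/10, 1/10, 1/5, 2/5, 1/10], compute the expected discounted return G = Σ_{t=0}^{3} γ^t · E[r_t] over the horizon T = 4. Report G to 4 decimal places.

t=0: π = [0.1000, 0.1000, 0.1000, 0.2000, 0.4000, 0.1000], E[r] = 1.7000, γ^t·E[r] = 1.700000, running G = 1.700000
t=1: π = [0.2400, 0.1100, 0.1400, 0.1800, 0.1700, 0.1600], E[r] = 1.5800, γ^t·E[r] = 1.422000, running G = 3.122000
t=2: π = [0.1790, 0.1140, 0.1580, 0.2240, 0.1550, 0.1700], E[r] = 1.6160, γ^t·E[r] = 1.308960, running G = 4.430960
t=3: π = [0.1781, 0.1158, 0.1573, 0.2155, 0.1553, 0.1780], E[r] = 1.6638, γ^t·E[r] = 1.212910, running G = 5.643870

G = 5.6439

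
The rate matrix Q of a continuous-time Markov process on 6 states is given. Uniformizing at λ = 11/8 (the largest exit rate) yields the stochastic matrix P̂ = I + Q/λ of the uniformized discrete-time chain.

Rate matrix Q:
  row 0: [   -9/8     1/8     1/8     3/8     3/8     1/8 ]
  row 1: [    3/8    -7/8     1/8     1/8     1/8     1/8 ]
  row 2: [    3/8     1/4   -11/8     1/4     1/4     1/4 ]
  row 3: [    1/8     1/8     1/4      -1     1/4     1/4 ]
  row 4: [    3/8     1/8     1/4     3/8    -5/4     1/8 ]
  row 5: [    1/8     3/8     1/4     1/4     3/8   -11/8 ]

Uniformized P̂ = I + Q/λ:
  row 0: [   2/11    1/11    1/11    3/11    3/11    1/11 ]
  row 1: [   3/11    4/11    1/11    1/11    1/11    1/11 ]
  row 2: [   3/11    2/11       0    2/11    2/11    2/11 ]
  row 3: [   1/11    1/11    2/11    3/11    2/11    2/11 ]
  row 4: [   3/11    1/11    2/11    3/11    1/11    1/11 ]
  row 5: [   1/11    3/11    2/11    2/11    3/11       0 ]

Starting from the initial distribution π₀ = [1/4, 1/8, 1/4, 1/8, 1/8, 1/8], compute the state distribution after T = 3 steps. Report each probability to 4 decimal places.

π = [0.1948, 0.1682, 0.1255, 0.2206, 0.1781, 0.1129]

t=0: π = [0.2500, 0.1250, 0.2500, 0.1250, 0.1250, 0.1250]
t=1: π = [0.2045, 0.1705, 0.1023, 0.2159, 0.1932, 0.1136]
t=2: π = [0.1942, 0.1674, 0.1291, 0.2221, 0.1777, 0.1095]
t=3: π = [0.1948, 0.1682, 0.1255, 0.2206, 0.1781, 0.1129]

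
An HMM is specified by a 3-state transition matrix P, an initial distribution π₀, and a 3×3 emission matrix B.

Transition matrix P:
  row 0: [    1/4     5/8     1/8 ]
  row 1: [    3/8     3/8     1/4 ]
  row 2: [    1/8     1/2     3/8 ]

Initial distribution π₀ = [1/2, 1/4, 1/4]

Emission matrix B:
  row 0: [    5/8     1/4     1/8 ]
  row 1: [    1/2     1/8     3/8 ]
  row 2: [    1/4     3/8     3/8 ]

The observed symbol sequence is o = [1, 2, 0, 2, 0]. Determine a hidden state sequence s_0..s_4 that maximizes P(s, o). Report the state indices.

t=0: δ = [1.250e-01, 3.125e-02, 9.375e-02]  (obs o_0=1)
t=1: δ = [3.906e-03, 2.930e-02, 1.318e-02]  ψ = [0, 0, 2]  (obs o_1=2)
t=2: δ = [6.866e-03, 5.493e-03, 1.831e-03]  ψ = [1, 1, 1]  (obs o_2=0)
t=3: δ = [2.575e-04, 1.609e-03, 5.150e-04]  ψ = [1, 0, 1]  (obs o_3=2)
t=4: δ = [3.772e-04, 3.017e-04, 1.006e-04]  ψ = [1, 1, 1]  (obs o_4=0)
backtrack: best end state = 0; path = [0, 1, 0, 1, 0]

path = [0, 1, 0, 1, 0]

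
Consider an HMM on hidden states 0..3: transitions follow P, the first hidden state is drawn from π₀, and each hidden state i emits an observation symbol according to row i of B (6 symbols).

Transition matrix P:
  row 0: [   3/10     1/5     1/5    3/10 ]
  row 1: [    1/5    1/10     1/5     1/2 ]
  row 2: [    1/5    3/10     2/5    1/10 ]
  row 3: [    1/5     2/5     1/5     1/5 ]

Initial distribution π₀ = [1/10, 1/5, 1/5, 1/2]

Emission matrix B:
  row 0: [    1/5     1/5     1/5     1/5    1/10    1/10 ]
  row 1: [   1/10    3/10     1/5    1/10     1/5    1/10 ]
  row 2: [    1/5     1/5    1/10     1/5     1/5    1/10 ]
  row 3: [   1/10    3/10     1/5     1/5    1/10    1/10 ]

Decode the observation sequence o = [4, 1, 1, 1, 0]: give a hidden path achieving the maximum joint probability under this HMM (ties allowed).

path = [3, 1, 3, 1, 3]

t=0: δ = [1.000e-02, 4.000e-02, 4.000e-02, 5.000e-02]  (obs o_0=4)
t=1: δ = [2.000e-03, 6.000e-03, 3.200e-03, 6.000e-03]  ψ = [3, 3, 2, 1]  (obs o_1=1)
t=2: δ = [2.400e-04, 7.200e-04, 2.560e-04, 9.000e-04]  ψ = [1, 3, 2, 1]  (obs o_2=1)
t=3: δ = [3.600e-05, 1.080e-04, 3.600e-05, 1.080e-04]  ψ = [3, 3, 3, 1]  (obs o_3=1)
t=4: δ = [4.320e-06, 4.320e-06, 4.320e-06, 5.400e-06]  ψ = [1, 3, 1, 1]  (obs o_4=0)
backtrack: best end state = 3; path = [3, 1, 3, 1, 3]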